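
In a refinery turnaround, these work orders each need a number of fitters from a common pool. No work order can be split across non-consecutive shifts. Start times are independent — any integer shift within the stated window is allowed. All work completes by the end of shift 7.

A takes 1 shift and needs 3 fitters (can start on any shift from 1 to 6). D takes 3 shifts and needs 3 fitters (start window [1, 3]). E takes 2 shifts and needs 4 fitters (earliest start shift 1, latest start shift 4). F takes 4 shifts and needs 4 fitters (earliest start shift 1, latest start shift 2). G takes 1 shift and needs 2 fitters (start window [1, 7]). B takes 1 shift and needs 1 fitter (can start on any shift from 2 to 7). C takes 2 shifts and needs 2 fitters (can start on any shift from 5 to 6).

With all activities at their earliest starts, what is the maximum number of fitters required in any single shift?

16

Early-start schedule: A@1, D@1, E@1, F@1, G@1, B@2, C@5.
Load per shift: shift 1: 16, shift 2: 12, shift 3: 7, shift 4: 4, shift 5: 2, shift 6: 2, shift 7: 0.
Peak is 16.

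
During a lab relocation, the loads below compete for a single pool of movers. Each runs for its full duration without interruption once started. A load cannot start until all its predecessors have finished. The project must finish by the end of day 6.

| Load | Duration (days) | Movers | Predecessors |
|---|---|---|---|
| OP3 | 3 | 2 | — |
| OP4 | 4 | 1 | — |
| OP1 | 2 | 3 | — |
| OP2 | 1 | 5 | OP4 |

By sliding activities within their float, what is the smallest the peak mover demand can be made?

Early-start (OP3@1, OP4@1, OP1@1, OP2@5) gives peak 6: d1:6  d2:6  d3:3  d4:1  d5:5  d6:0.
Shift OP1→4, OP2→6.
Schedule OP3@1, OP4@1, OP1@4, OP2@6: d1:3  d2:3  d3:3  d4:4  d5:3  d6:5 — peak 5.

5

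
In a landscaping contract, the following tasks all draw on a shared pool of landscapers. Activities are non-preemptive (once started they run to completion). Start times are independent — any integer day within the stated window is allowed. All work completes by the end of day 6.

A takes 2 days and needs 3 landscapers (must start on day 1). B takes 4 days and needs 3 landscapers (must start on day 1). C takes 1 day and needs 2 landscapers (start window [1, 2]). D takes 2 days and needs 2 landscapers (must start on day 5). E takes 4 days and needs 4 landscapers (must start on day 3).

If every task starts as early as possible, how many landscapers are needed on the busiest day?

8

Early-start schedule: A@1, B@1, C@1, D@5, E@3.
Load per day: day 1: 8, day 2: 6, day 3: 7, day 4: 7, day 5: 6, day 6: 6.
Peak is 8.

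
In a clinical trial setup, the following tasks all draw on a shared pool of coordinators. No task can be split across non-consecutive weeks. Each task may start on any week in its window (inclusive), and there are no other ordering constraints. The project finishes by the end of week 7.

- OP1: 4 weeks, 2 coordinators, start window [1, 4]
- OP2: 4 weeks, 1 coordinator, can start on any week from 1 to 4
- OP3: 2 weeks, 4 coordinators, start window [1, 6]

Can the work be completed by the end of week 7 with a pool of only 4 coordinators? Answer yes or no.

yes

Schedule OP1@1, OP2@1, OP3@5: w1:3  w2:3  w3:3  w4:3  w5:4  w6:4  w7:0 — peak 4 ≤ 4.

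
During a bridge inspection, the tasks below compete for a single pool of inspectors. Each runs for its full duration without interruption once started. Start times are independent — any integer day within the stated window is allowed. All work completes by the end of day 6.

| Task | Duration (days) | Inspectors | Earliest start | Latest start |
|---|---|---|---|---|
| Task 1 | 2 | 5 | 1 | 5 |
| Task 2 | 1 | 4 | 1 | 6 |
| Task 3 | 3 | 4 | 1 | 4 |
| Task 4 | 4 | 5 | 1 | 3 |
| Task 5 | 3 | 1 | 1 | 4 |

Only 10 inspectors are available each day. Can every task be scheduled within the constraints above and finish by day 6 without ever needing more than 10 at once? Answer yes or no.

Schedule Task 1@1, Task 2@1, Task 3@2, Task 4@3, Task 5@1: d1:10  d2:10  d3:10  d4:9  d5:5  d6:5 — peak 10 ≤ 10.

yes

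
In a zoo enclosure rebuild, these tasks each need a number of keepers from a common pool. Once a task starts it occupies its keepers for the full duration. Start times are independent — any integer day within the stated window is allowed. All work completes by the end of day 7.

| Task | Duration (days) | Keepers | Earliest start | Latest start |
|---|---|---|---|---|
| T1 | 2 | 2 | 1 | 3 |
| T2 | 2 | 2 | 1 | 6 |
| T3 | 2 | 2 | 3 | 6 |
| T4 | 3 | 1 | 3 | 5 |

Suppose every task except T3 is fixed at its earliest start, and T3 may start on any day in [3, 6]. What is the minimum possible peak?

4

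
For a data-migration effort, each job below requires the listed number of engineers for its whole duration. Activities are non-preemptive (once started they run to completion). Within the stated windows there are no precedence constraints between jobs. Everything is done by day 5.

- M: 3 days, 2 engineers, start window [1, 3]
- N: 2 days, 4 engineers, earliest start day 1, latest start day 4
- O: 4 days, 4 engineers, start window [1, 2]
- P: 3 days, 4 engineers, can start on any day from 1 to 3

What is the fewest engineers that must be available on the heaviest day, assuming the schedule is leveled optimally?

10

Early-start (M@1, N@1, O@1, P@1) gives peak 14: d1:14  d2:14  d3:10  d4:4  d5:0.
Shift P→3.
Schedule M@1, N@1, O@1, P@3: d1:10  d2:10  d3:10  d4:8  d5:4 — peak 10.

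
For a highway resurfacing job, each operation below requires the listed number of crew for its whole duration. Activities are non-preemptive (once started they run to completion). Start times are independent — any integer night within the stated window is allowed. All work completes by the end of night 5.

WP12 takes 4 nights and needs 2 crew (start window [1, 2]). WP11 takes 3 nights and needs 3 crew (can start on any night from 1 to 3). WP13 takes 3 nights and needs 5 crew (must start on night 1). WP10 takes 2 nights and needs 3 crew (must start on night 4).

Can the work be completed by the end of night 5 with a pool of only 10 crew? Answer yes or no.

yes

Schedule WP12@1, WP11@1, WP13@1, WP10@4: n1:10  n2:10  n3:10  n4:5  n5:3 — peak 10 ≤ 10.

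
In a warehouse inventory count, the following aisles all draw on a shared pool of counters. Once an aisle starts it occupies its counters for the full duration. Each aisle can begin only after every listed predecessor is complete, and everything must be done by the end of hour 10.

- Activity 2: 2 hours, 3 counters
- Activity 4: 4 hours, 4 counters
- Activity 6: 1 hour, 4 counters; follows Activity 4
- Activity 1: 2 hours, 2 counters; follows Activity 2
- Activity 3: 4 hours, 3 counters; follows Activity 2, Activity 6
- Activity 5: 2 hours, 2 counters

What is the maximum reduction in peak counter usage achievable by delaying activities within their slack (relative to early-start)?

2

Early-start peak: h1:9  h2:9  h3:6  h4:6  h5:4  h6:3  h7:3  h8:3  h9:3  h10:0 ⇒ 9.
Leveled (Activity 2@1, Activity 4@1, Activity 6@5, Activity 1@3, Activity 3@6, Activity 5@5): h1:7  h2:7  h3:6  h4:6  h5:6  h6:5  h7:3  h8:3  h9:3  h10:0 ⇒ 7.
Reduction 9 − 7 = 2.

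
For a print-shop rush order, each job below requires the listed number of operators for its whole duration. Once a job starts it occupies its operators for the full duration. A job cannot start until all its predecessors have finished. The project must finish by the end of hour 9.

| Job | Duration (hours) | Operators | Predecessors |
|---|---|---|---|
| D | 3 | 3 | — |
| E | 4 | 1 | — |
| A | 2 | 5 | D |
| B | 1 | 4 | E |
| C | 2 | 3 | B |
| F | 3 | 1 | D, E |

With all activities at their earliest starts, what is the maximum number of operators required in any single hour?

Early-start schedule: D@1, E@1, A@4, B@5, C@6, F@5.
Load per hour: hour 1: 4, hour 2: 4, hour 3: 4, hour 4: 6, hour 5: 10, hour 6: 4, hour 7: 4, hour 8: 0, hour 9: 0.
Peak is 10.

10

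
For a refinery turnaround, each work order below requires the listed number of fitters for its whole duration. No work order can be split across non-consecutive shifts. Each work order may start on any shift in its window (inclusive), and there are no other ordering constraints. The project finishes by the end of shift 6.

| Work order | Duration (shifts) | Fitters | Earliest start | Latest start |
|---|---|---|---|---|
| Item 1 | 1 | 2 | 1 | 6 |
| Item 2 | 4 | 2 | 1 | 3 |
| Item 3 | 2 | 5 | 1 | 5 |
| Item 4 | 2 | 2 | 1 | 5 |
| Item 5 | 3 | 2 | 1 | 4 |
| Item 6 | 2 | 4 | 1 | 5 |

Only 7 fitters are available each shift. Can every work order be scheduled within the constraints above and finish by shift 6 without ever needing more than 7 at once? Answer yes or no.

yes

Schedule Item 1@1, Item 2@3, Item 3@1, Item 4@3, Item 5@2, Item 6@5: s1:7  s2:7  s3:6  s4:6  s5:6  s6:6 — peak 7 ≤ 7.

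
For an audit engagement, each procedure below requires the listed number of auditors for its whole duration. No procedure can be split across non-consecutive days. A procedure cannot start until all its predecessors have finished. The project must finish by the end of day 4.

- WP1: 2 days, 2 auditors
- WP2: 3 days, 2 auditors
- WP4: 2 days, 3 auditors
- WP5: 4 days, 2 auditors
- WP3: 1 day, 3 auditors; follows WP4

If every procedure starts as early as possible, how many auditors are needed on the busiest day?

9

Early-start schedule: WP1@1, WP2@1, WP4@1, WP5@1, WP3@3.
Load per day: day 1: 9, day 2: 9, day 3: 7, day 4: 2.
Peak is 9.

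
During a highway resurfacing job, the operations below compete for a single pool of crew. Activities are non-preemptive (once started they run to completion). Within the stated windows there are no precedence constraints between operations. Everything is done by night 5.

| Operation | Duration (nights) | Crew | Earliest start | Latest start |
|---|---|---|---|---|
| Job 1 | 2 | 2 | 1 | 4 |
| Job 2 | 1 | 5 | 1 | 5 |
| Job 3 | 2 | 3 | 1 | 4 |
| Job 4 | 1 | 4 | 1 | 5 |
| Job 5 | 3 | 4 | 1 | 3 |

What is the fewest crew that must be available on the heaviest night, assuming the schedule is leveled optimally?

Early-start (Job 1@1, Job 2@1, Job 3@1, Job 4@1, Job 5@1) gives peak 18: n1:18  n2:9  n3:4  n4:0  n5:0.
Shift Job 3→3, Job 4→2, Job 5→3.
Schedule Job 1@1, Job 2@1, Job 3@3, Job 4@2, Job 5@3: n1:7  n2:6  n3:7  n4:7  n5:4 — peak 7.
Total crew member-nights = 31 over 5 nights ⇒ peak ≥ ⌈31/5⌉ = 7, so 7 is optimal.

7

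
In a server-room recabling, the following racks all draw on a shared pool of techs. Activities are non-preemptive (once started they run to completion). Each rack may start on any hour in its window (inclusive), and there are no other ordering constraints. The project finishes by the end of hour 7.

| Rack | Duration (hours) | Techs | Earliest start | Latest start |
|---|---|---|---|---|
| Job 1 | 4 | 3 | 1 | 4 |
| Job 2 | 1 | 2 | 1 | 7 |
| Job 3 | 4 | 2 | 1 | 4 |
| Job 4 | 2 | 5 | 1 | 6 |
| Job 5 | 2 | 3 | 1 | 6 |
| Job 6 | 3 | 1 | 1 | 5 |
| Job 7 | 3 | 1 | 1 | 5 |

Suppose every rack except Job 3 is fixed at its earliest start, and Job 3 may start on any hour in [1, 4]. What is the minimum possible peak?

15

Job 3@1: h1:17  h2:15  h3:7  h4:5  h5:0  h6:0  h7:0 → peak 17
Job 3@2: h1:15  h2:15  h3:7  h4:5  h5:2  h6:0  h7:0 → peak 15
Job 3@3: h1:15  h2:13  h3:7  h4:5  h5:2  h6:2  h7:0 → peak 15
Job 3@4: h1:15  h2:13  h3:5  h4:5  h5:2  h6:2  h7:2 → peak 15
Best is Job 3@2, peak 15.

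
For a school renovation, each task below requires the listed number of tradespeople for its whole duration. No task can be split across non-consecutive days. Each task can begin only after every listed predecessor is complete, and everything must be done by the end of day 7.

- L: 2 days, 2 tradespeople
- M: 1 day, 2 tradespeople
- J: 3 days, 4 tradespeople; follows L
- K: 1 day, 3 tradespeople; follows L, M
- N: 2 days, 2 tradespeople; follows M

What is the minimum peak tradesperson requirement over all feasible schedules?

4

Early-start (L@1, M@1, J@3, K@3, N@2) gives peak 9: d1:4  d2:4  d3:9  d4:4  d5:4  d6:0  d7:0.
Shift J→4, K→7.
Schedule L@1, M@1, J@4, K@7, N@2: d1:4  d2:4  d3:2  d4:4  d5:4  d6:4  d7:3 — peak 4.
Total tradesperson-days = 25 over 7 days ⇒ peak ≥ ⌈25/7⌉ = 4, so 4 is optimal.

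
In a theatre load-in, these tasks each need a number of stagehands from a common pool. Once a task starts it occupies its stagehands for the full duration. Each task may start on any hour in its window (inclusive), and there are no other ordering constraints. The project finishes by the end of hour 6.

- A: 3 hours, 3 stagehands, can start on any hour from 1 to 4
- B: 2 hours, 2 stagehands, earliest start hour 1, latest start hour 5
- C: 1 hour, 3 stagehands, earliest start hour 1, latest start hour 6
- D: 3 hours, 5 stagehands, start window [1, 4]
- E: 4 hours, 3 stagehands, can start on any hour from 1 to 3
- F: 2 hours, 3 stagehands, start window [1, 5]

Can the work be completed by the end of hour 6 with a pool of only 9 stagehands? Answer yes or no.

yes

Schedule A@1, B@1, C@1, D@4, E@3, F@2: h1:8  h2:8  h3:9  h4:8  h5:8  h6:8 — peak 9 ≤ 9.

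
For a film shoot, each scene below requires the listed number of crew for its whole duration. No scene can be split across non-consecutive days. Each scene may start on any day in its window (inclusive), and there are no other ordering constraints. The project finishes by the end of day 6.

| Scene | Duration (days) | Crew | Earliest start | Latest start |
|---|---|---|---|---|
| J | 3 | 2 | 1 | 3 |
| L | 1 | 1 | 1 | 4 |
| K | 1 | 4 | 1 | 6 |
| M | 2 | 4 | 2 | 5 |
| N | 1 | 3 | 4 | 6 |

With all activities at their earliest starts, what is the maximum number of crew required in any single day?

Early-start schedule: J@1, L@1, K@1, M@2, N@4.
Load per day: day 1: 7, day 2: 6, day 3: 6, day 4: 3, day 5: 0, day 6: 0.
Peak is 7.

7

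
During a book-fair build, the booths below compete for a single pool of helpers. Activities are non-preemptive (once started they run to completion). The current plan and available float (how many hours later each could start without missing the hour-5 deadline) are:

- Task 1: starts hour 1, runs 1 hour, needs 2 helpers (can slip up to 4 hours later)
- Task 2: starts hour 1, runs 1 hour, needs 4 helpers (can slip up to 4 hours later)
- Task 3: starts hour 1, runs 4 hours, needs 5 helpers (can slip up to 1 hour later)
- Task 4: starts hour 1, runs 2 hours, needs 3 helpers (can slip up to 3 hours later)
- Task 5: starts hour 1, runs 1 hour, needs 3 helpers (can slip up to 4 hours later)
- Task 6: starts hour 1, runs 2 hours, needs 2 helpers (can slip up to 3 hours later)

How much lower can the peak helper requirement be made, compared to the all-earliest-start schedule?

Early-start peak: h1:19  h2:10  h3:5  h4:5  h5:0 ⇒ 19.
Leveled (Task 1@1, Task 2@1, Task 3@2, Task 4@3, Task 5@5, Task 6@1): h1:8  h2:7  h3:8  h4:8  h5:8 ⇒ 8.
Reduction 19 − 8 = 11.

11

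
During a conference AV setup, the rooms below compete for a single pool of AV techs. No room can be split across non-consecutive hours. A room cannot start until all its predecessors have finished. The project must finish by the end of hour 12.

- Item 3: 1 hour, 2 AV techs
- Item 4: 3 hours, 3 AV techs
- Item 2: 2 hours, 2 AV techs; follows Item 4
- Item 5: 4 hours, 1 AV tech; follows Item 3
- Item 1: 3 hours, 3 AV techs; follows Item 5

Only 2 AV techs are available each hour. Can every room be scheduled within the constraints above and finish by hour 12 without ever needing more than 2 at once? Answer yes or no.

Total AV tech-hours = 28; over 12 hours the average is 28/12 > 2, so some hour must exceed 2.

no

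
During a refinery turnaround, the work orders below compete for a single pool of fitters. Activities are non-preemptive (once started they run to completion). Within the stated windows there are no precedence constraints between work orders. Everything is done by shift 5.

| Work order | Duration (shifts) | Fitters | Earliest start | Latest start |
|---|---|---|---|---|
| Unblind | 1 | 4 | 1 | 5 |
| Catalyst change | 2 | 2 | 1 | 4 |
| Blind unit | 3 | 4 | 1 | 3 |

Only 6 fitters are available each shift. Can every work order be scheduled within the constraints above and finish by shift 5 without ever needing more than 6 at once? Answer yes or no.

yes

Schedule Unblind@1, Catalyst change@1, Blind unit@2: s1:6  s2:6  s3:4  s4:4  s5:0 — peak 6 ≤ 6.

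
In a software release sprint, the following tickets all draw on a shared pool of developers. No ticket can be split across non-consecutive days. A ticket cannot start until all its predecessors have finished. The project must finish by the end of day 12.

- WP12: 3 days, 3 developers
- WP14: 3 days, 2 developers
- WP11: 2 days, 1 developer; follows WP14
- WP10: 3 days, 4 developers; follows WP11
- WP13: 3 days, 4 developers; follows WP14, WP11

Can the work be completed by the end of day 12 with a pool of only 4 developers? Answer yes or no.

Schedule WP12@4, WP14@1, WP11@4, WP10@7, WP13@10: d1:2  d2:2  d3:2  d4:4  d5:4  d6:3  d7:4  d8:4  d9:4  d10:4  d11:4  d12:4 — peak 4 ≤ 4.

yes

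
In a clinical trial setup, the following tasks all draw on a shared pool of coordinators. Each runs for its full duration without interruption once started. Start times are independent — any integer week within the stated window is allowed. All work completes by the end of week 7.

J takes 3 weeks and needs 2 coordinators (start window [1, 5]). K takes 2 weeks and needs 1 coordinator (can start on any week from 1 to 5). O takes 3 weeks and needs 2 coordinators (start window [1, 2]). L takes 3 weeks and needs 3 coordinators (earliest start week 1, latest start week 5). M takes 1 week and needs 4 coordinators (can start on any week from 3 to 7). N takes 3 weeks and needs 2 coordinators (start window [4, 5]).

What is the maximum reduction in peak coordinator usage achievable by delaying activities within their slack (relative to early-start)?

6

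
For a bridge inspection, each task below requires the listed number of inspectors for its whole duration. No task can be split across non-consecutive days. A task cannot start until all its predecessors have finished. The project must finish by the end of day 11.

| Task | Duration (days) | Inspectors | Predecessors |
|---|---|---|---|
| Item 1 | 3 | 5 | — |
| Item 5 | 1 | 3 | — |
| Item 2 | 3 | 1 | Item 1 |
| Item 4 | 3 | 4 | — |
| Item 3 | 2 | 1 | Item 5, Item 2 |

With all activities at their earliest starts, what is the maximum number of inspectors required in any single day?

12

Early-start schedule: Item 1@1, Item 5@1, Item 2@4, Item 4@1, Item 3@7.
Load per day: day 1: 12, day 2: 9, day 3: 9, day 4: 1, day 5: 1, day 6: 1, day 7: 1, day 8: 1, day 9: 0, day 10: 0, day 11: 0.
Peak is 12.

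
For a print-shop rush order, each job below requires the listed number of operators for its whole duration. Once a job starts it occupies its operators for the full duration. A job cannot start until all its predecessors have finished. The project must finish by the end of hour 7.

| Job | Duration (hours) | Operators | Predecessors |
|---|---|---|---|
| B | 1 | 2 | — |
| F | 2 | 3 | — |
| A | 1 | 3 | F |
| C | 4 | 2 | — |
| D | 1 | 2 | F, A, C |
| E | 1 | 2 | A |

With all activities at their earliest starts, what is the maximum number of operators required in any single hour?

7

Early-start schedule: B@1, F@1, A@3, C@1, D@5, E@4.
Load per hour: hour 1: 7, hour 2: 5, hour 3: 5, hour 4: 4, hour 5: 2, hour 6: 0, hour 7: 0.
Peak is 7.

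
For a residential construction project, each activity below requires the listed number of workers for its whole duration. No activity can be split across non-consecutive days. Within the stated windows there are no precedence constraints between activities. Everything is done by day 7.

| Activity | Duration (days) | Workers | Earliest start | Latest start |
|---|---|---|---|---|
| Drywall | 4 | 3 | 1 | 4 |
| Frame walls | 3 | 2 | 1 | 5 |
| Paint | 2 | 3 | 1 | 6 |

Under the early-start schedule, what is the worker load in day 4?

3

At early start, day 4 has: Drywall.
Demand: 3 = 3.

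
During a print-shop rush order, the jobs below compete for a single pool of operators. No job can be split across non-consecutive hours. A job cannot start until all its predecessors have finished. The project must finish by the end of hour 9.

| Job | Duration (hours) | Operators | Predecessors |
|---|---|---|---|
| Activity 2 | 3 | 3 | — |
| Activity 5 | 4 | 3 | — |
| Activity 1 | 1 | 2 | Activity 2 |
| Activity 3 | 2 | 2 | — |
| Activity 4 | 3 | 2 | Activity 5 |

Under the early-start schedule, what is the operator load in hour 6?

2

At early start, hour 6 has: Activity 4.
Demand: 2 = 2.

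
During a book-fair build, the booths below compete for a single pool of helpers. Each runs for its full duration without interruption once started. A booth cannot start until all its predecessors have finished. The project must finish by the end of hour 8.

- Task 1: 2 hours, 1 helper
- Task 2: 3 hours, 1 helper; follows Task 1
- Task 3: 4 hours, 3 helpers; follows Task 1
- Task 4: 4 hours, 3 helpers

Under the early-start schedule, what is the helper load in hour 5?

4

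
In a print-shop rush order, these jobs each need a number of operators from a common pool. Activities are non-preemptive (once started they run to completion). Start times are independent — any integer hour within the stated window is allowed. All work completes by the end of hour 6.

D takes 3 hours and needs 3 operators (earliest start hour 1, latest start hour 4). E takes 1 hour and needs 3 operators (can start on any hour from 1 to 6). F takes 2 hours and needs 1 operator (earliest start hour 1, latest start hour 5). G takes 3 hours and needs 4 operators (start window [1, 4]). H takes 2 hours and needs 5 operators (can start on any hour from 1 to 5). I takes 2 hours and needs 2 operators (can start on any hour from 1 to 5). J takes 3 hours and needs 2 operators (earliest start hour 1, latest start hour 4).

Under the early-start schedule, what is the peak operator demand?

20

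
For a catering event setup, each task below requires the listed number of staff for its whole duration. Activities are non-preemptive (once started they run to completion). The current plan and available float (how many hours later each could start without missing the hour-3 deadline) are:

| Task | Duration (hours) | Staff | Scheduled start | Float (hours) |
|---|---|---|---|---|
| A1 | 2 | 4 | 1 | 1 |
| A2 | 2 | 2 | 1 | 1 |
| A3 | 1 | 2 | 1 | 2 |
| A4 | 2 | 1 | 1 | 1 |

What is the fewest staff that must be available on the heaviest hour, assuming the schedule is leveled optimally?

Early-start (A1@1, A2@1, A3@1, A4@1) gives peak 9: h1:9  h2:7  h3:0.
Shift A3→3.
Schedule A1@1, A2@1, A3@3, A4@1: h1:7  h2:7  h3:2 — peak 7.
No arrangement of the 24 feasible schedules does better.

7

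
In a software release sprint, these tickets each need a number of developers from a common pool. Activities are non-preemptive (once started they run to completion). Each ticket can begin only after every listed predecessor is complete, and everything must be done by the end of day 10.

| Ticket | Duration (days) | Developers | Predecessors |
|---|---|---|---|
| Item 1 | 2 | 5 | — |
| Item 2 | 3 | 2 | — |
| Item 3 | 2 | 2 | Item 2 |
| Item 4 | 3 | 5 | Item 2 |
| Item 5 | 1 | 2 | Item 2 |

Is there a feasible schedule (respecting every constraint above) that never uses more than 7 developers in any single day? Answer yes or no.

yes

Schedule Item 1@1, Item 2@3, Item 3@6, Item 4@8, Item 5@6: d1:5  d2:5  d3:2  d4:2  d5:2  d6:4  d7:2  d8:5  d9:5  d10:5 — peak 5 ≤ 7.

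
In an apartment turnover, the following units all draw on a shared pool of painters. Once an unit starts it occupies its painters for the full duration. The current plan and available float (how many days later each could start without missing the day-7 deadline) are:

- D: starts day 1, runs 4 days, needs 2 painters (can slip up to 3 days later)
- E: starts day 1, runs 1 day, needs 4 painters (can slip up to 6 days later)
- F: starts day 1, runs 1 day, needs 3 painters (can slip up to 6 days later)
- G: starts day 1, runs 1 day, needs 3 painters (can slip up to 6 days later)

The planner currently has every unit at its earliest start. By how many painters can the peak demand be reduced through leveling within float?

8

Early-start peak: d1:12  d2:2  d3:2  d4:2  d5:0  d6:0  d7:0 ⇒ 12.
Leveled (D@1, E@5, F@6, G@7): d1:2  d2:2  d3:2  d4:2  d5:4  d6:3  d7:3 ⇒ 4.
Reduction 12 − 4 = 8.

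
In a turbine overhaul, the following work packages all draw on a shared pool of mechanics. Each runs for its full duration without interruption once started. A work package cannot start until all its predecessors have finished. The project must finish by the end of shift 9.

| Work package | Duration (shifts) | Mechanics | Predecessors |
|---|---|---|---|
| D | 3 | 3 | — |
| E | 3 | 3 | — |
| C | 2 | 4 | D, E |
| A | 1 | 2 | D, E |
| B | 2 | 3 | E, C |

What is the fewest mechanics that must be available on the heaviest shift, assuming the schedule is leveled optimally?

Schedule D@1, E@1, C@4, A@4, B@6: s1:6  s2:6  s3:6  s4:6  s5:4  s6:3  s7:3  s8:0  s9:0 — peak 6.

6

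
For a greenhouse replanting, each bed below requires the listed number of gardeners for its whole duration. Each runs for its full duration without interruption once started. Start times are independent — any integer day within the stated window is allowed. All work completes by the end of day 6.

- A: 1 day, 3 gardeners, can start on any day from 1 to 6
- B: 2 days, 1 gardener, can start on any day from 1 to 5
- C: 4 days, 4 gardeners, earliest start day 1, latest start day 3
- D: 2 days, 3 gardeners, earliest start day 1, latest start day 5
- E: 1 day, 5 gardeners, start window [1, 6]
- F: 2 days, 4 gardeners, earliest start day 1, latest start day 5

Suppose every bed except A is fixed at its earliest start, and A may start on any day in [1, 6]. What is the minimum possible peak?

A@1: d1:20  d2:12  d3:4  d4:4  d5:0  d6:0 → peak 20
A@2: d1:17  d2:15  d3:4  d4:4  d5:0  d6:0 → peak 17
A@3: d1:17  d2:12  d3:7  d4:4  d5:0  d6:0 → peak 17
A@4: d1:17  d2:12  d3:4  d4:7  d5:0  d6:0 → peak 17
A@5: d1:17  d2:12  d3:4  d4:4  d5:3  d6:0 → peak 17
A@6: d1:17  d2:12  d3:4  d4:4  d5:0  d6:3 → peak 17
Best is A@2, peak 17.

17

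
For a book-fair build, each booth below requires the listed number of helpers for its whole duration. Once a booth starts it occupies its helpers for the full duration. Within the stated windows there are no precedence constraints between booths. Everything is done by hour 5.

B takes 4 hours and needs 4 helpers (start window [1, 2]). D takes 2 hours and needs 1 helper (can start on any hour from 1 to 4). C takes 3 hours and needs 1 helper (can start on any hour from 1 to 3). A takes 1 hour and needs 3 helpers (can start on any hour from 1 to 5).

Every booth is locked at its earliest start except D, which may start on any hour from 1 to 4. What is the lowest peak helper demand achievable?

D@1: h1:9  h2:6  h3:5  h4:4  h5:0 → peak 9
D@2: h1:8  h2:6  h3:6  h4:4  h5:0 → peak 8
D@3: h1:8  h2:5  h3:6  h4:5  h5:0 → peak 8
D@4: h1:8  h2:5  h3:5  h4:5  h5:1 → peak 8
Best is D@2, peak 8.

8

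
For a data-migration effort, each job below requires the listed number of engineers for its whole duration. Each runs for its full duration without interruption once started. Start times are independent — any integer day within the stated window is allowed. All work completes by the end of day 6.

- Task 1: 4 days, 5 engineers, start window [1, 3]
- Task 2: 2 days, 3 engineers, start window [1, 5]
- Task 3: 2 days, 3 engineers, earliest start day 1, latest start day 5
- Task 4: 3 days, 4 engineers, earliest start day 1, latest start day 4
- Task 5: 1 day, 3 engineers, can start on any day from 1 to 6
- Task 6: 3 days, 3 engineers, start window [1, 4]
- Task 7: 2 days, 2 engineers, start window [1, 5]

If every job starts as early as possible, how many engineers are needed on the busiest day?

23

Early-start schedule: Task 1@1, Task 2@1, Task 3@1, Task 4@1, Task 5@1, Task 6@1, Task 7@1.
Load per day: day 1: 23, day 2: 20, day 3: 12, day 4: 5, day 5: 0, day 6: 0.
Peak is 23.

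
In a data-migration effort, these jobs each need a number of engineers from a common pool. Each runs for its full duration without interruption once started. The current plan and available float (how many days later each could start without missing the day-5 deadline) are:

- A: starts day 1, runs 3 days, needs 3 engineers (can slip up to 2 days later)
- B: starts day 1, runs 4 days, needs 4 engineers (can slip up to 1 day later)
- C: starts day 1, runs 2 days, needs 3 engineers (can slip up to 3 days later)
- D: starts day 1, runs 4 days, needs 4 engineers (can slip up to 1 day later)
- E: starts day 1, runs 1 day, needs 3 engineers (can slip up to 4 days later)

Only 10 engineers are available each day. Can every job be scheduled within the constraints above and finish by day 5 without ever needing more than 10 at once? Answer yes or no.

The minimum achievable peak is 11; 10 < 11, so no feasible schedule stays within the cap.

no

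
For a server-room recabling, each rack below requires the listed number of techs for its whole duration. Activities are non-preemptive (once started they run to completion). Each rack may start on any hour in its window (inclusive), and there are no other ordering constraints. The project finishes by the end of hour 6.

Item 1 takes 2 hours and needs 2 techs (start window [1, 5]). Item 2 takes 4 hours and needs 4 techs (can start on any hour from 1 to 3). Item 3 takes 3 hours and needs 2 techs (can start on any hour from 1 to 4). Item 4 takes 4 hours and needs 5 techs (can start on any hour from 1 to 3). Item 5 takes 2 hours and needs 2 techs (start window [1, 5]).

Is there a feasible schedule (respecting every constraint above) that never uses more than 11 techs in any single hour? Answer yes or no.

yes

Schedule Item 1@1, Item 2@1, Item 3@1, Item 4@3, Item 5@1: h1:10  h2:10  h3:11  h4:9  h5:5  h6:5 — peak 11 ≤ 11.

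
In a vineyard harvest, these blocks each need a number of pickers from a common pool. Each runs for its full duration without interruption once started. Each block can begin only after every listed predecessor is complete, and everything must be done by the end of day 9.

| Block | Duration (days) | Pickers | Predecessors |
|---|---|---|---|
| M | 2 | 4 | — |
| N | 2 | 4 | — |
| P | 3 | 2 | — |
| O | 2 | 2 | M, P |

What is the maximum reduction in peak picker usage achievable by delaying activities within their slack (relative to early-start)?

Early-start peak: d1:10  d2:10  d3:2  d4:2  d5:2  d6:0  d7:0  d8:0  d9:0 ⇒ 10.
Leveled (M@1, N@3, P@5, O@8): d1:4  d2:4  d3:4  d4:4  d5:2  d6:2  d7:2  d8:2  d9:2 ⇒ 4.
Reduction 10 − 4 = 6.

6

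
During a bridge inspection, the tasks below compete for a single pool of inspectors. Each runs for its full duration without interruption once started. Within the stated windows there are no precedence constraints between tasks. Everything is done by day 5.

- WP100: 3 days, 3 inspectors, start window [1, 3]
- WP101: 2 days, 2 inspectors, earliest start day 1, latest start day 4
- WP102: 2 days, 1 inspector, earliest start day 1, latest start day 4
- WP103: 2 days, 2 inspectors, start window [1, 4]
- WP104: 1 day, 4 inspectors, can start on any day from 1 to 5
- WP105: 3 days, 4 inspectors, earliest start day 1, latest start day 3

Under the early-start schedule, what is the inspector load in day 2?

At early start, day 2 has: WP100, WP101, WP102, WP103, WP105.
Demand: 3 + 2 + 1 + 2 + 4 = 12.

12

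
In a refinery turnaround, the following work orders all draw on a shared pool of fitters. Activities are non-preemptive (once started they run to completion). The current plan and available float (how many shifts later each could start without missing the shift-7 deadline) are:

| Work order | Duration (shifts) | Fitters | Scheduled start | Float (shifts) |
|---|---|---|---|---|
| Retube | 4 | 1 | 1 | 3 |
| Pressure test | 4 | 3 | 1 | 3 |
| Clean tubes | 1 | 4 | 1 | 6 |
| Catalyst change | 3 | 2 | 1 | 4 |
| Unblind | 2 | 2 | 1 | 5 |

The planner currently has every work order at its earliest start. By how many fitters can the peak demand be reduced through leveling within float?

7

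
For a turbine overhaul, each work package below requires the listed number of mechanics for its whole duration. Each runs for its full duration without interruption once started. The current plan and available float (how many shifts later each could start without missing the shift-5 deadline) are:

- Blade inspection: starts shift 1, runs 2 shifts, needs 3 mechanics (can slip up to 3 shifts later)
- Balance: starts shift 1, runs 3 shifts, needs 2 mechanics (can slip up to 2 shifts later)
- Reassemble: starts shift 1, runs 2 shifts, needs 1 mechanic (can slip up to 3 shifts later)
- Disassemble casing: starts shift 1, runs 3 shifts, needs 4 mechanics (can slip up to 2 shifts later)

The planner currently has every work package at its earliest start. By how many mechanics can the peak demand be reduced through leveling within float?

Early-start peak: s1:10  s2:10  s3:6  s4:0  s5:0 ⇒ 10.
Leveled (Blade inspection@1, Balance@1, Reassemble@1, Disassemble casing@3): s1:6  s2:6  s3:6  s4:4  s5:4 ⇒ 6.
Reduction 10 − 6 = 4.

4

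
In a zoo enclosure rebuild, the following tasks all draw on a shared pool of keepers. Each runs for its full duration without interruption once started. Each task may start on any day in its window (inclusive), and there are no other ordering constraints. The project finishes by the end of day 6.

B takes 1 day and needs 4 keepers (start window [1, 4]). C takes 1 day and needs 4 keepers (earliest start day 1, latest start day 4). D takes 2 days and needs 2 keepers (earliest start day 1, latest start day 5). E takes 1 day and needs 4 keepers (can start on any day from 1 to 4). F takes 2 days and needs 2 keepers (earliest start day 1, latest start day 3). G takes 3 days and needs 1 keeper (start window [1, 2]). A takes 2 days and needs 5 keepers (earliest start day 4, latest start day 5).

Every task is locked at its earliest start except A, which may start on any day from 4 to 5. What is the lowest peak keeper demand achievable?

A@4: d1:17  d2:5  d3:1  d4:5  d5:5  d6:0 → peak 17
A@5: d1:17  d2:5  d3:1  d4:0  d5:5  d6:5 → peak 17
Best is A@4, peak 17.

17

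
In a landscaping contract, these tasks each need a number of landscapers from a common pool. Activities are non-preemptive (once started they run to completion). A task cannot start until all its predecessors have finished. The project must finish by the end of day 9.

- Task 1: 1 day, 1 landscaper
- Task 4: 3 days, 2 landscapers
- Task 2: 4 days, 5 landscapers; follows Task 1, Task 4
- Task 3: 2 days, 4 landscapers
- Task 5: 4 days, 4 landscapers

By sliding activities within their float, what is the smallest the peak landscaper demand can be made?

8

Early-start (Task 1@1, Task 4@1, Task 2@4, Task 3@1, Task 5@1) gives peak 11: d1:11  d2:10  d3:6  d4:9  d5:5  d6:5  d7:5  d8:0  d9:0.
Shift Task 2→6, Task 3→4.
Schedule Task 1@1, Task 4@1, Task 2@6, Task 3@4, Task 5@1: d1:7  d2:6  d3:6  d4:8  d5:4  d6:5  d7:5  d8:5  d9:5 — peak 8.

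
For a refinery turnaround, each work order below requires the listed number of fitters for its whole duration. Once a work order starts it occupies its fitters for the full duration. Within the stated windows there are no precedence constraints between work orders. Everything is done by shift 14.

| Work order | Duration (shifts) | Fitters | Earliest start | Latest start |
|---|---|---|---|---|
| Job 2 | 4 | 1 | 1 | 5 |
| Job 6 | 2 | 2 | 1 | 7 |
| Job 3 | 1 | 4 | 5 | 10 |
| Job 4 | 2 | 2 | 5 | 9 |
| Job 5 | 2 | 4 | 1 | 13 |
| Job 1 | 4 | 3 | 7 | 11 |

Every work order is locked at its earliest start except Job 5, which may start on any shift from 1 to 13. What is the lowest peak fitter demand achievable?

Job 5@1: s1:7  s2:7  s3:1  s4:1  s5:6  s6:2  s7:3  s8:3  s9:3  s10:3  s11:0  s12:0  s13:0  s14:0 → peak 7
Job 5@2: s1:3  s2:7  s3:5  s4:1  s5:6  s6:2  s7:3  s8:3  s9:3  s10:3  s11:0  s12:0  s13:0  s14:0 → peak 7
Job 5@3: s1:3  s2:3  s3:5  s4:5  s5:6  s6:2  s7:3  s8:3  s9:3  s10:3  s11:0  s12:0  s13:0  s14:0 → peak 6
Job 5@4: s1:3  s2:3  s3:1  s4:5  s5:10  s6:2  s7:3  s8:3  s9:3  s10:3  s11:0  s12:0  s13:0  s14:0 → peak 10
Job 5@5: s1:3  s2:3  s3:1  s4:1  s5:10  s6:6  s7:3  s8:3  s9:3  s10:3  s11:0  s12:0  s13:0  s14:0 → peak 10
Job 5@6: s1:3  s2:3  s3:1  s4:1  s5:6  s6:6  s7:7  s8:3  s9:3  s10:3  s11:0  s12:0  s13:0  s14:0 → peak 7
Job 5@7: s1:3  s2:3  s3:1  s4:1  s5:6  s6:2  s7:7  s8:7  s9:3  s10:3  s11:0  s12:0  s13:0  s14:0 → peak 7
Job 5@8: s1:3  s2:3  s3:1  s4:1  s5:6  s6:2  s7:3  s8:7  s9:7  s10:3  s11:0  s12:0  s13:0  s14:0 → peak 7
Job 5@9: s1:3  s2:3  s3:1  s4:1  s5:6  s6:2  s7:3  s8:3  s9:7  s10:7  s11:0  s12:0  s13:0  s14:0 → peak 7
Job 5@10: s1:3  s2:3  s3:1  s4:1  s5:6  s6:2  s7:3  s8:3  s9:3  s10:7  s11:4  s12:0  s13:0  s14:0 → peak 7
Job 5@11: s1:3  s2:3  s3:1  s4:1  s5:6  s6:2  s7:3  s8:3  s9:3  s10:3  s11:4  s12:4  s13:0  s14:0 → peak 6
Job 5@12: s1:3  s2:3  s3:1  s4:1  s5:6  s6:2  s7:3  s8:3  s9:3  s10:3  s11:0  s12:4  s13:4  s14:0 → peak 6
Job 5@13: s1:3  s2:3  s3:1  s4:1  s5:6  s6:2  s7:3  s8:3  s9:3  s10:3  s11:0  s12:0  s13:4  s14:4 → peak 6
Best is Job 5@3, peak 6.

6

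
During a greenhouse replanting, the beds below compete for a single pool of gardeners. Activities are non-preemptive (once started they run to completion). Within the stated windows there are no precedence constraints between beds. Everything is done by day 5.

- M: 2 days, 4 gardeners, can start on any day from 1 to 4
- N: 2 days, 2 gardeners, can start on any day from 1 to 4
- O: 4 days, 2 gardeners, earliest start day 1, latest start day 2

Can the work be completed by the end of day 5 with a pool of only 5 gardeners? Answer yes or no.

no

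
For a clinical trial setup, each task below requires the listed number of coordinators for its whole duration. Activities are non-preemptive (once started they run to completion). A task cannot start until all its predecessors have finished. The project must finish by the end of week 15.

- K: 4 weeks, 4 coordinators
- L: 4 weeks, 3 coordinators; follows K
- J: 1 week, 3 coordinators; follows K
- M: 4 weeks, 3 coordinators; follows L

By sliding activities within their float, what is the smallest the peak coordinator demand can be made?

4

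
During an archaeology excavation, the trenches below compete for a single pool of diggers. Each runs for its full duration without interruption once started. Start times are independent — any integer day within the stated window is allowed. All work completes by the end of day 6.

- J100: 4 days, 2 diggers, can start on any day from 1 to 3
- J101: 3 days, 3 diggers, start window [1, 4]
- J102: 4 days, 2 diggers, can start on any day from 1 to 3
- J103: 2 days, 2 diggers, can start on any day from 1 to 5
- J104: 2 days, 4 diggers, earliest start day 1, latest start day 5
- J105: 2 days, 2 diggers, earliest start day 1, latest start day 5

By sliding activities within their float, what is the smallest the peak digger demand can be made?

Early-start (J100@1, J101@1, J102@1, J103@1, J104@1, J105@1) gives peak 15: d1:15  d2:15  d3:7  d4:4  d5:0  d6:0.
Shift J103→4, J104→5, J105→4.
Schedule J100@1, J101@1, J102@1, J103@4, J104@5, J105@4: d1:7  d2:7  d3:7  d4:8  d5:8  d6:4 — peak 8.

8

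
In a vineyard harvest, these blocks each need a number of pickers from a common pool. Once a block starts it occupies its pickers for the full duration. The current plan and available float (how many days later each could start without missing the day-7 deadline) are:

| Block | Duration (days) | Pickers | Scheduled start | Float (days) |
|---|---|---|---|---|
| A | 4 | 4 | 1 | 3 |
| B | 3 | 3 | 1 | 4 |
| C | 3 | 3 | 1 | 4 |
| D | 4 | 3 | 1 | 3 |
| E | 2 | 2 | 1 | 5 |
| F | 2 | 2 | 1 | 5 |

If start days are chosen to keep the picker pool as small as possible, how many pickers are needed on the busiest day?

9

Early-start (A@1, B@1, C@1, D@1, E@1, F@1) gives peak 17: d1:17  d2:17  d3:13  d4:7  d5:0  d6:0  d7:0.
Shift C→5, D→4, F→3.
Schedule A@1, B@1, C@5, D@4, E@1, F@3: d1:9  d2:9  d3:9  d4:9  d5:6  d6:6  d7:6 — peak 9.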